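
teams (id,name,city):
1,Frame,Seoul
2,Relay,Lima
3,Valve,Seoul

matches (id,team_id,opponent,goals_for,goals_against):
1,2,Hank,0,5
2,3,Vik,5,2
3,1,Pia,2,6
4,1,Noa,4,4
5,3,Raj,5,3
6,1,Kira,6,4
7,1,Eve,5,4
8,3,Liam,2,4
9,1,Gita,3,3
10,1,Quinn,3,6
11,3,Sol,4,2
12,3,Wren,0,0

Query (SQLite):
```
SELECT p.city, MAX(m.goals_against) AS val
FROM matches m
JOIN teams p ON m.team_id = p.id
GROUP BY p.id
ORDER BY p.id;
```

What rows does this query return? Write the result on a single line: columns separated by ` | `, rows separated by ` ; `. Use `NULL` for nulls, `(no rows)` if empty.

Join each matches row to its teams via team_id.
Group joined rows by teams.id; compute MAX(m.goals_against) per group.
  1: ids {3, 4, 6, 7, 9, 10} → MAX(m.goals_against)=6
  2: ids {1} → MAX(m.goals_against)=5
  3: ids {2, 5, 8, 11, 12} → MAX(m.goals_against)=4

Seoul | 6 ; Lima | 5 ; Seoul | 4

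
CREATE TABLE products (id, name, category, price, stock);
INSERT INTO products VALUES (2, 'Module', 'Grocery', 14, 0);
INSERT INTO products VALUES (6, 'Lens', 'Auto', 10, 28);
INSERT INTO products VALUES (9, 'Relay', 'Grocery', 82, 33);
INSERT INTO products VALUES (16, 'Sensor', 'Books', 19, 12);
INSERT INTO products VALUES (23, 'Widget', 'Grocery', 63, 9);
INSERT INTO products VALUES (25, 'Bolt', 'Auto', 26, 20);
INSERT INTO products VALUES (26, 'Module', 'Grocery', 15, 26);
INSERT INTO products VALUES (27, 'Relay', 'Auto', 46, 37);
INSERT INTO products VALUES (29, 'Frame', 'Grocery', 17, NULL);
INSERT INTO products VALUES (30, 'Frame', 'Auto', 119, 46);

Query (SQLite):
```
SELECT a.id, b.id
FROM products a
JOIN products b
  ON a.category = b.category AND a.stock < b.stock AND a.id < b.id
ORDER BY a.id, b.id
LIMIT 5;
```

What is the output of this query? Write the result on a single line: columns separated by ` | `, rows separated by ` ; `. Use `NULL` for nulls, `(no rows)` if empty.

2 | 9 ; 2 | 23 ; 2 | 26 ; 6 | 27 ; 6 | 30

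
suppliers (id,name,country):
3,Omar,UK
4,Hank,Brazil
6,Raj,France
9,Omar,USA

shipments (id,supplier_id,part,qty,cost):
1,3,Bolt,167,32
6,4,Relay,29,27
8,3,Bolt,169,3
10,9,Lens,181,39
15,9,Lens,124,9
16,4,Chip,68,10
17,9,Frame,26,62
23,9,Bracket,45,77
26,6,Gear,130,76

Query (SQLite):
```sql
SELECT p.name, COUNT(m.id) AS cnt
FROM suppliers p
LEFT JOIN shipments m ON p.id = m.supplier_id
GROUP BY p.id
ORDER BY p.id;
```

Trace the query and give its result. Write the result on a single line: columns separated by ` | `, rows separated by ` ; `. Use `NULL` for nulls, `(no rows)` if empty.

LEFT JOIN keeps every suppliers row; unmatched ones get NULL for shipments columns.
Group by suppliers.id and compute COUNT(m.id). COUNT(col) of an all-NULL group is 0.
  3: ids {1, 8} → COUNT(m.id)=2
  4: ids {6, 16} → COUNT(m.id)=2
  6: ids {26} → COUNT(m.id)=1
  9: ids {10, 15, 17, 23} → COUNT(m.id)=4

Omar | 2 ; Hank | 2 ; Raj | 1 ; Omar | 4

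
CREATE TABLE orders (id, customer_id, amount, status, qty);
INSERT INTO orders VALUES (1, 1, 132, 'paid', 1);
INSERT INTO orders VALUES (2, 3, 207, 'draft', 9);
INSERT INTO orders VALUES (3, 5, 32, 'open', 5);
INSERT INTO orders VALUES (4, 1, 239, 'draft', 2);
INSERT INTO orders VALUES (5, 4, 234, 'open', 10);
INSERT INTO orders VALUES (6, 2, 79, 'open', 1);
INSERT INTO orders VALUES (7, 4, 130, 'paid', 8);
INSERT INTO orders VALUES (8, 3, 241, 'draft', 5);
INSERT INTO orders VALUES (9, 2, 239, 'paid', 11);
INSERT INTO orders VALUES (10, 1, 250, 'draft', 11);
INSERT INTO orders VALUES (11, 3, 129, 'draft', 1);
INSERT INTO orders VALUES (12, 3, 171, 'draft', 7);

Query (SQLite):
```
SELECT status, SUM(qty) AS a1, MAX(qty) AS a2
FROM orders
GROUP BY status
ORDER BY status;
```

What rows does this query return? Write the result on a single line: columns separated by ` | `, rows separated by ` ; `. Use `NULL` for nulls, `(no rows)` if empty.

draft | 35 | 11 ; open | 16 | 10 ; paid | 20 | 11

Group orders by status.
Per group compute: SUM(qty), MAX(qty).
  draft: ids {2, 4, 8, 10, 11, 12} → SUM(qty)=35, MAX(qty)=11
  open: ids {3, 5, 6} → SUM(qty)=16, MAX(qty)=10
  paid: ids {1, 7, 9} → SUM(qty)=20, MAX(qty)=11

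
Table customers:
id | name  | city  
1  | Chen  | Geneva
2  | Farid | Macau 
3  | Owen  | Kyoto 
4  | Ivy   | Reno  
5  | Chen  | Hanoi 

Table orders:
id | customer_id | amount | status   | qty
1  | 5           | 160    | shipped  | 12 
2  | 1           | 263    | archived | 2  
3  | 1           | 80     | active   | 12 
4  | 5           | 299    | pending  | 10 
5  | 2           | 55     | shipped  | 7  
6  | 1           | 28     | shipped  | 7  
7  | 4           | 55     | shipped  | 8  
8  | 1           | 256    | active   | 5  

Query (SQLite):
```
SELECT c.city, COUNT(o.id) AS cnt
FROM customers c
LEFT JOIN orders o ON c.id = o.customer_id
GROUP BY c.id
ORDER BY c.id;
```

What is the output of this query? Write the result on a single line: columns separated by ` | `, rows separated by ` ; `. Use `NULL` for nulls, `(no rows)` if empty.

LEFT JOIN keeps every customers row; unmatched ones get NULL for orders columns.
Group by customers.id and compute COUNT(o.id). COUNT(col) of an all-NULL group is 0.
  1: ids {2, 3, 6, 8} → COUNT(o.id)=4
  2: ids {5} → COUNT(o.id)=1
  3: ids {—} → COUNT(o.id)=0
  4: ids {7} → COUNT(o.id)=1
  5: ids {1, 4} → COUNT(o.id)=2

Geneva | 4 ; Macau | 1 ; Kyoto | 0 ; Reno | 1 ; Hanoi | 2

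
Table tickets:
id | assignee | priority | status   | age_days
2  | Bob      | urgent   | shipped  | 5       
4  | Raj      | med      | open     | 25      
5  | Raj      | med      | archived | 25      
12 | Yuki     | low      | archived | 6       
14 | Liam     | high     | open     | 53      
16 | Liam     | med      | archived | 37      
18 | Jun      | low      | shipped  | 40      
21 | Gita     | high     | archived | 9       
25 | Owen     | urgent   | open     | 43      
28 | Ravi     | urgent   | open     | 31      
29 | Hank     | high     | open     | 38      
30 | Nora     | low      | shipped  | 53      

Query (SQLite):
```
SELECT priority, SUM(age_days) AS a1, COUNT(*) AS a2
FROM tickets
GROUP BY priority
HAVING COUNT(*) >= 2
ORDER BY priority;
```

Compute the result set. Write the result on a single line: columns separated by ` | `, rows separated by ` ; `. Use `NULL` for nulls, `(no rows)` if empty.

high | 100 | 3 ; low | 99 | 3 ; med | 87 | 3 ; urgent | 79 | 3

Group tickets by priority.
Per group compute: SUM(age_days), COUNT(*).
HAVING: drop groups with fewer than 2 rows.
  high: ids {14, 21, 29} → SUM(age_days)=100, COUNT(*)=3
  low: ids {12, 18, 30} → SUM(age_days)=99, COUNT(*)=3
  med: ids {4, 5, 16} → SUM(age_days)=87, COUNT(*)=3
  urgent: ids {2, 25, 28} → SUM(age_days)=79, COUNT(*)=3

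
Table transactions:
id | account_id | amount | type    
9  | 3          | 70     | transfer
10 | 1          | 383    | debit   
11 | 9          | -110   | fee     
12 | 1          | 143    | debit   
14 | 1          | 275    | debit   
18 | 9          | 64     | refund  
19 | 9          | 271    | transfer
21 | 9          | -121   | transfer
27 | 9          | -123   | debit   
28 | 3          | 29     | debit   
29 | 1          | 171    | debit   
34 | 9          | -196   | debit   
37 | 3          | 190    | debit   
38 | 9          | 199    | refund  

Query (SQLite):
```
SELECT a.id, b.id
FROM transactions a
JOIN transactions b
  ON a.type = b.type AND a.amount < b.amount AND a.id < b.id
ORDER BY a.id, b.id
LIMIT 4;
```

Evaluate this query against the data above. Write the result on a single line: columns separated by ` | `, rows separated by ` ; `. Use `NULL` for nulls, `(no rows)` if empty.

9 | 19 ; 12 | 14 ; 12 | 29 ; 12 | 37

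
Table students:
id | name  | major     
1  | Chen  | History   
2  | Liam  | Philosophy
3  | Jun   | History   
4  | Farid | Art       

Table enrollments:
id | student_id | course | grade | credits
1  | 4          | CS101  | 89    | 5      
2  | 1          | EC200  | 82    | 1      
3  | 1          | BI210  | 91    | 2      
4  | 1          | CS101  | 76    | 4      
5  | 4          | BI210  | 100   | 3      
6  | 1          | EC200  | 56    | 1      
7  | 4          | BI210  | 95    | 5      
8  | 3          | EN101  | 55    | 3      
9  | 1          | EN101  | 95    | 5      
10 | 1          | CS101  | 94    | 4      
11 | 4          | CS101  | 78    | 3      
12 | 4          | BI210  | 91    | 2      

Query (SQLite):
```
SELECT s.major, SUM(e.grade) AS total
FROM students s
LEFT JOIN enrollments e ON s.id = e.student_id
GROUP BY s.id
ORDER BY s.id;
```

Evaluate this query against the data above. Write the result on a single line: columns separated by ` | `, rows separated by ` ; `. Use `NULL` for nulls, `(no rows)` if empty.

LEFT JOIN keeps every students row; unmatched ones get NULL for enrollments columns.
Group by students.id and compute SUM(e.grade). SUM over an all-NULL group is NULL.
  1: ids {2, 3, 4, 6, 9, 10} → SUM(e.grade)=494
  2: ids {—} → SUM(e.grade)=NULL
  3: ids {8} → SUM(e.grade)=55
  4: ids {1, 5, 7, 11, 12} → SUM(e.grade)=453

History | 494 ; Philosophy | NULL ; History | 55 ; Art | 453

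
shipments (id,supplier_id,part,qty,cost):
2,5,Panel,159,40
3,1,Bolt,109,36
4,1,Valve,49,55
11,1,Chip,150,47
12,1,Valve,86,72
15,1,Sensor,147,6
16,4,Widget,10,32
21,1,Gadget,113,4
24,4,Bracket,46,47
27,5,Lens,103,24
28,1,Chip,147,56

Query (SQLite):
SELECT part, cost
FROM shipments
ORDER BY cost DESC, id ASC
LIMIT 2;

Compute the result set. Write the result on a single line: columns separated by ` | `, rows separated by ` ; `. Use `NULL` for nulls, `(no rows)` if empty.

Valve | 72 ; Chip | 56

Sort by cost desc, tiebreak id asc: (72, id=12), (56, id=28), (55, id=4), (47, id=11), (47, id=24) …. Take first 2.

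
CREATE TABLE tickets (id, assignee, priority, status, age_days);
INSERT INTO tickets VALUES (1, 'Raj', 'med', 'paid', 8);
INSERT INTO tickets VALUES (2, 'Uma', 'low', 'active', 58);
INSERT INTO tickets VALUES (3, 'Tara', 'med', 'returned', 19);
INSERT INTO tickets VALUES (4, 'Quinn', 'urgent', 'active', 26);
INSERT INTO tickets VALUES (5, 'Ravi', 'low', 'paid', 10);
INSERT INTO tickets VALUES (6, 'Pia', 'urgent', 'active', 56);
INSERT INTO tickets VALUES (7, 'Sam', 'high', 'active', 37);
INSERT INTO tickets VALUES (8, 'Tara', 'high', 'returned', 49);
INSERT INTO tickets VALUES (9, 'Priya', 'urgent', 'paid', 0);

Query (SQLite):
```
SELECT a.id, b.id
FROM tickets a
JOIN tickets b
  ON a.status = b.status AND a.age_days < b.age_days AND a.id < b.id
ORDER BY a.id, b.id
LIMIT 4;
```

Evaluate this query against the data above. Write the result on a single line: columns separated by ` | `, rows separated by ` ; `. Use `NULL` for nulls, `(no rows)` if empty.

1 | 5 ; 3 | 8 ; 4 | 6 ; 4 | 7

Pairs (a,b) with same status, a.age_days < b.age_days, a.id < b.id.
status groups: active:{2,4,6,7} paid:{1,5,9} returned:{3,8}
Ordered by (a.id, b.id); first 4.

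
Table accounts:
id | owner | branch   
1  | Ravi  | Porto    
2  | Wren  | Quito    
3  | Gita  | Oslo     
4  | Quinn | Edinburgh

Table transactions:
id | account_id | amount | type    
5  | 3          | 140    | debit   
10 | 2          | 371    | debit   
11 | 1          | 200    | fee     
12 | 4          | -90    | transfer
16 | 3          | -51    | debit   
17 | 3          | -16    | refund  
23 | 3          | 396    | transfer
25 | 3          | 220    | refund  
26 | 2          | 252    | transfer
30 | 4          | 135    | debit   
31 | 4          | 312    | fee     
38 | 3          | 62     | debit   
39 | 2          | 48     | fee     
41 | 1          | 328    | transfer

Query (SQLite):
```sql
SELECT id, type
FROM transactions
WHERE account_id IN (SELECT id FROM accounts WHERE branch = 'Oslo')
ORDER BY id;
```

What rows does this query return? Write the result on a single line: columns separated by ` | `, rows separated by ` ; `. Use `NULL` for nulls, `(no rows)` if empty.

Inner query: accounts.id where branch = 'Oslo'.
Outer: keep transactions rows whose account_id is in that set.
Inner query → {3}

5 | debit ; 16 | debit ; 17 | refund ; 23 | transfer ; 25 | refund ; 38 | debit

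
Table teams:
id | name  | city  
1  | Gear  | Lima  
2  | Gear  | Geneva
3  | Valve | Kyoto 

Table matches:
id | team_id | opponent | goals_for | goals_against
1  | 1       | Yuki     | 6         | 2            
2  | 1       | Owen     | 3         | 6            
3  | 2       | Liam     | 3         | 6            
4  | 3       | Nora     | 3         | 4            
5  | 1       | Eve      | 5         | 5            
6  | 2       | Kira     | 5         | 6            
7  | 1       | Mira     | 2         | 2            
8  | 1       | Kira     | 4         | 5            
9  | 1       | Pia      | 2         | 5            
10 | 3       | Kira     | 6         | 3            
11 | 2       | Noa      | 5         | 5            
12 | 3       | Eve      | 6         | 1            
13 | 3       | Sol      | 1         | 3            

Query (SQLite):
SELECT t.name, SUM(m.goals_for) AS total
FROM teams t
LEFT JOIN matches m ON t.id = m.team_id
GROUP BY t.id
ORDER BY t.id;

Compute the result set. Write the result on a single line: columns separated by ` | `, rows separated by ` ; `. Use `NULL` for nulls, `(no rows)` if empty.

Gear | 22 ; Gear | 13 ; Valve | 16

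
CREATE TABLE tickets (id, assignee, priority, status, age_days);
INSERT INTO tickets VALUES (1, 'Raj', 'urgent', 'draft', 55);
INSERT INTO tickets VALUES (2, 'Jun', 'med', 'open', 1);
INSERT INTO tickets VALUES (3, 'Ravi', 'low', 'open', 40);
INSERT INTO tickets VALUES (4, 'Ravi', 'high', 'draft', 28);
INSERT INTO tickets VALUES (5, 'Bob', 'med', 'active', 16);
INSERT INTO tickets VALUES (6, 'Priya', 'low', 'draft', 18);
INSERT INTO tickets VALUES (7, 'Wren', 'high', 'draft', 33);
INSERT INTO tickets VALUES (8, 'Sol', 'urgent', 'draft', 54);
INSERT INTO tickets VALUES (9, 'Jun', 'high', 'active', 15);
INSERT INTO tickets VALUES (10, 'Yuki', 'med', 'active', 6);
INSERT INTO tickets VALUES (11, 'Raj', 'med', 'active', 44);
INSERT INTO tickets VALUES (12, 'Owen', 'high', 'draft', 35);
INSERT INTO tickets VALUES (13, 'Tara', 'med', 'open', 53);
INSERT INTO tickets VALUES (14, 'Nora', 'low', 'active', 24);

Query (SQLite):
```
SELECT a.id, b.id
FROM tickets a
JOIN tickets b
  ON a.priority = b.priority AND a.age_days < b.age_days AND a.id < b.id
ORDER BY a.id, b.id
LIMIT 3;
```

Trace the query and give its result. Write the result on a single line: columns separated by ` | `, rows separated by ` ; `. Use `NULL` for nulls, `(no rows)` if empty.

2 | 5 ; 2 | 10 ; 2 | 11

Pairs (a,b) with same priority, a.age_days < b.age_days, a.id < b.id.
priority groups: high:{4,7,9,12} low:{3,6,14} med:{2,5,10,11,13} urgent:{1,8}
Ordered by (a.id, b.id); first 3.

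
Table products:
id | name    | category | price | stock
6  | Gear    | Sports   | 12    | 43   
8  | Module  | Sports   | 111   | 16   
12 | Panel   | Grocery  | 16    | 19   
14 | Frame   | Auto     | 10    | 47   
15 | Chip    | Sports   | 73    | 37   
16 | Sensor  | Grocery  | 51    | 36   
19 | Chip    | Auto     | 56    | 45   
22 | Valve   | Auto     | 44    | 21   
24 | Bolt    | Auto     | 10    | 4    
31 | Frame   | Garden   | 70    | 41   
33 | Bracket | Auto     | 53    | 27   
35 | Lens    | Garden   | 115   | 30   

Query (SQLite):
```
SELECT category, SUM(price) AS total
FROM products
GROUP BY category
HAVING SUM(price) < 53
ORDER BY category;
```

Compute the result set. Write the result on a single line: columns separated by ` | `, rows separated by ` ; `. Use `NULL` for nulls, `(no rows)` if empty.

(no rows)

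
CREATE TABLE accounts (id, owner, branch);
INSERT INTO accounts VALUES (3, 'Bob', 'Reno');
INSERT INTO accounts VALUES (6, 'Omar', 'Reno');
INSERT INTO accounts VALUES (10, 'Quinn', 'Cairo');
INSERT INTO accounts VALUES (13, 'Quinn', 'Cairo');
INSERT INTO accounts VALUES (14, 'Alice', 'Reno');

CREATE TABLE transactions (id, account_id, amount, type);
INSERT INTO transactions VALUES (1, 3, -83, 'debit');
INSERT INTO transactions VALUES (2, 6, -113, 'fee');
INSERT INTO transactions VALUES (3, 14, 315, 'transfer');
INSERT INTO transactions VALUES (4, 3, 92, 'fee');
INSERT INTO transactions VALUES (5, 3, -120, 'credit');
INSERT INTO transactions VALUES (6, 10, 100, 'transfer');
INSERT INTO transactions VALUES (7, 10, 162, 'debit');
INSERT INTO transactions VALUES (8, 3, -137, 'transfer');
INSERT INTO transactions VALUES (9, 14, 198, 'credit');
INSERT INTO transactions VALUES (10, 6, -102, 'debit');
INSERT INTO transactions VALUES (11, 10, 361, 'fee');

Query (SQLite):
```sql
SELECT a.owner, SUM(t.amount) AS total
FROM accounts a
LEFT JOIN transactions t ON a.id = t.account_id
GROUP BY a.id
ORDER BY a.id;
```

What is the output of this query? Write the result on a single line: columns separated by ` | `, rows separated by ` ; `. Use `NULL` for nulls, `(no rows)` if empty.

LEFT JOIN keeps every accounts row; unmatched ones get NULL for transactions columns.
Group by accounts.id and compute SUM(t.amount). SUM over an all-NULL group is NULL.
  3: ids {1, 4, 5, 8} → SUM(t.amount)=-248
  6: ids {2, 10} → SUM(t.amount)=-215
  10: ids {6, 7, 11} → SUM(t.amount)=623
  13: ids {—} → SUM(t.amount)=NULL
  14: ids {3, 9} → SUM(t.amount)=513

Bob | -248 ; Omar | -215 ; Quinn | 623 ; Quinn | NULL ; Alice | 513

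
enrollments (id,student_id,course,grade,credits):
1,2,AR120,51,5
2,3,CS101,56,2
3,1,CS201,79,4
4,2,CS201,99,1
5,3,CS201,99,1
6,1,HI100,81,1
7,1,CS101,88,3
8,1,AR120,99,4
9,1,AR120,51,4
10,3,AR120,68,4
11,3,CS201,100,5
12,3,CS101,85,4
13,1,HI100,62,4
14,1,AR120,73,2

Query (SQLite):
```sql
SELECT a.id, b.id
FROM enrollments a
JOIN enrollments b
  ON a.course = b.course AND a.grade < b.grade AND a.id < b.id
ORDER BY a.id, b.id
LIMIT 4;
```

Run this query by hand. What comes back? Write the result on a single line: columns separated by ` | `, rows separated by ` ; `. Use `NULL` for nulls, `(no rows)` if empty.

1 | 8 ; 1 | 10 ; 1 | 14 ; 2 | 7

Pairs (a,b) with same course, a.grade < b.grade, a.id < b.id.
course groups: AR120:{1,8,9,10,14} CS101:{2,7,12} CS201:{3,4,5,11} HI100:{6,13}
Ordered by (a.id, b.id); first 4.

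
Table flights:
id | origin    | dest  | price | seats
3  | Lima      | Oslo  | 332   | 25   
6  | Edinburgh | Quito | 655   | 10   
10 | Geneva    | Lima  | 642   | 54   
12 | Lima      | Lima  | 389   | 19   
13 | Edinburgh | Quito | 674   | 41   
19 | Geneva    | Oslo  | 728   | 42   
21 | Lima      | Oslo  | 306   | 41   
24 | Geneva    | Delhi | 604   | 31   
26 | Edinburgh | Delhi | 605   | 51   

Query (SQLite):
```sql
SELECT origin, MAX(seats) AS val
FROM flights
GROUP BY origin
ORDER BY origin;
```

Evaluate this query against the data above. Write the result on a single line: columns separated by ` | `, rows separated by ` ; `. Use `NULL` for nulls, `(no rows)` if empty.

Edinburgh | 51 ; Geneva | 54 ; Lima | 41

Partition flights by origin; compute MAX(seats) within each group.
  Edinburgh: ids {6, 13, 26} → MAX(seats)=51
  Geneva: ids {10, 19, 24} → MAX(seats)=54
  Lima: ids {3, 12, 21} → MAX(seats)=41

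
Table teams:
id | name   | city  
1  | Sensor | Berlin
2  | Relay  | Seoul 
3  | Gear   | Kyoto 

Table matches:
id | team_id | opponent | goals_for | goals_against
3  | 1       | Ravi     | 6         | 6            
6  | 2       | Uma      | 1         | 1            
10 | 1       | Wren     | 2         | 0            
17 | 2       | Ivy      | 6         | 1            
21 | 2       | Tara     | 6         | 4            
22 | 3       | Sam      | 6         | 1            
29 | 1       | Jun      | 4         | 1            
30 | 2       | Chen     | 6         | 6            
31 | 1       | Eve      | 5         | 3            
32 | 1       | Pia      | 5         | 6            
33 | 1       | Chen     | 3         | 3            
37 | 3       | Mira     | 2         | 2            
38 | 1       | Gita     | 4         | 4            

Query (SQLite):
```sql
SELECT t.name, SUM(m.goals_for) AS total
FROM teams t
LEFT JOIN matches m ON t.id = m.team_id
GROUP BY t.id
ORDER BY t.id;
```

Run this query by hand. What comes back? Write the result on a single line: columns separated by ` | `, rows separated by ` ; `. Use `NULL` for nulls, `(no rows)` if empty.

Sensor | 29 ; Relay | 19 ; Gear | 8

LEFT JOIN keeps every teams row; unmatched ones get NULL for matches columns.
Group by teams.id and compute SUM(m.goals_for). SUM over an all-NULL group is NULL.
  1: ids {3, 10, 29, 31, 32, 33, 38} → SUM(m.goals_for)=29
  2: ids {6, 17, 21, 30} → SUM(m.goals_for)=19
  3: ids {22, 37} → SUM(m.goals_for)=8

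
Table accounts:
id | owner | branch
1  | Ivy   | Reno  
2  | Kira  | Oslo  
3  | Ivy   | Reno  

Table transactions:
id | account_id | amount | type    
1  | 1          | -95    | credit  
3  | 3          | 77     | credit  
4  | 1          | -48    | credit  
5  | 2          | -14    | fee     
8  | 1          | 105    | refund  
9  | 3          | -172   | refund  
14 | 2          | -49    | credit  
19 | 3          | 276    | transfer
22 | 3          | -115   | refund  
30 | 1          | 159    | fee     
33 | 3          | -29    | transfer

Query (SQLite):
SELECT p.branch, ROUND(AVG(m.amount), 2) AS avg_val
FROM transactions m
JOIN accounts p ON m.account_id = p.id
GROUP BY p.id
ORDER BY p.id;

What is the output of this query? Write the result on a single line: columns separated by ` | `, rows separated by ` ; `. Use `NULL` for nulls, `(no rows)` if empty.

Join each transactions row to its accounts via account_id.
Group joined rows by accounts.id; compute ROUND(AVG(m.amount), 2) per group.
  1: ids {1, 4, 8, 30} → ROUND(AVG(m.amount), 2)=30.25
  2: ids {5, 14} → ROUND(AVG(m.amount), 2)=-31.5
  3: ids {3, 9, 19, 22, 33} → ROUND(AVG(m.amount), 2)=7.4

Reno | 30.25 ; Oslo | -31.5 ; Reno | 7.4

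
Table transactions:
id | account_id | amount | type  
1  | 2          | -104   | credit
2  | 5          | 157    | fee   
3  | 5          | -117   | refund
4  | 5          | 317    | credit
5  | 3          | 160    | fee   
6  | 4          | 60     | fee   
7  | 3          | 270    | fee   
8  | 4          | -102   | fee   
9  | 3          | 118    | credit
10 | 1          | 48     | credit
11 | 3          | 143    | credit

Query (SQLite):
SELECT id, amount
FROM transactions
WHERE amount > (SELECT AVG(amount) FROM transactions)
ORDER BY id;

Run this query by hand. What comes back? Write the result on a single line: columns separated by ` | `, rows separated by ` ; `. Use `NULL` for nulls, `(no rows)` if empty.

Scalar subquery: AVG(amount) over all transactions rows = 86.363636 (≈; comparison uses full precision).
Keep rows where amount > that value.

2 | 157 ; 4 | 317 ; 5 | 160 ; 7 | 270 ; 9 | 118 ; 11 | 143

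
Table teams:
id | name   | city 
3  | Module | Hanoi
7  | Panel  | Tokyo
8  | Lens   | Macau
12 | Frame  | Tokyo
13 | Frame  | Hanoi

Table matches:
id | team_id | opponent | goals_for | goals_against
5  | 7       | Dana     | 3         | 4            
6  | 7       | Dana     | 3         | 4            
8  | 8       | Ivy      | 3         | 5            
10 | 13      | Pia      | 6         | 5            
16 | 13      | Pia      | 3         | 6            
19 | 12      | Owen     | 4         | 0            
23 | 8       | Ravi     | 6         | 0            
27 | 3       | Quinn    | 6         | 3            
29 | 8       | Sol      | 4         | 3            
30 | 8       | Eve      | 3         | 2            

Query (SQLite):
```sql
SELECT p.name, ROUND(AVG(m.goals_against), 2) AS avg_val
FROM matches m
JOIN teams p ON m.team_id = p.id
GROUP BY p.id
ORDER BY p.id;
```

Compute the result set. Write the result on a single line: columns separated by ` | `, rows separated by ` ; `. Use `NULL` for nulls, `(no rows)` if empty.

Join each matches row to its teams via team_id.
Group joined rows by teams.id; compute ROUND(AVG(m.goals_against), 2) per group.
  3: ids {27} → ROUND(AVG(m.goals_against), 2)=3
  7: ids {5, 6} → ROUND(AVG(m.goals_against), 2)=4
  8: ids {8, 23, 29, 30} → ROUND(AVG(m.goals_against), 2)=2.5
  12: ids {19} → ROUND(AVG(m.goals_against), 2)=0
  13: ids {10, 16} → ROUND(AVG(m.goals_against), 2)=5.5

Module | 3 ; Panel | 4 ; Lens | 2.5 ; Frame | 0 ; Frame | 5.5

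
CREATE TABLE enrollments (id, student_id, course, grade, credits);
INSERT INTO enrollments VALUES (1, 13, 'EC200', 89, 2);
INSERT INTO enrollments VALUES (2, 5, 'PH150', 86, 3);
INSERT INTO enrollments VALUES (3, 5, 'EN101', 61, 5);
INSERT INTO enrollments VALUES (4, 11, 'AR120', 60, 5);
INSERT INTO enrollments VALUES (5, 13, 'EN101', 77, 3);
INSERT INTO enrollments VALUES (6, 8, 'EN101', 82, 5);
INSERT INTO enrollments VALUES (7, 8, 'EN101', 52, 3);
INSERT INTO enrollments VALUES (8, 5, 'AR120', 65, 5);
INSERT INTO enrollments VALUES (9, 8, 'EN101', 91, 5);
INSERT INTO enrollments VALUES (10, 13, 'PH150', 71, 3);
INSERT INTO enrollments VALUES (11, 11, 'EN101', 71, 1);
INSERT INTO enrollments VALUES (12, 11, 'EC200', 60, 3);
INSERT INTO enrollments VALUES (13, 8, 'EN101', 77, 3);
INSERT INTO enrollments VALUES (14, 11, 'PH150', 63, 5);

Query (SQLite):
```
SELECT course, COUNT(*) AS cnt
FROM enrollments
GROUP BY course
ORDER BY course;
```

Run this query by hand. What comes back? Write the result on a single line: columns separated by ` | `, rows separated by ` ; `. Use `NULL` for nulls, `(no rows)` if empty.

AR120 | 2 ; EC200 | 2 ; EN101 | 7 ; PH150 | 3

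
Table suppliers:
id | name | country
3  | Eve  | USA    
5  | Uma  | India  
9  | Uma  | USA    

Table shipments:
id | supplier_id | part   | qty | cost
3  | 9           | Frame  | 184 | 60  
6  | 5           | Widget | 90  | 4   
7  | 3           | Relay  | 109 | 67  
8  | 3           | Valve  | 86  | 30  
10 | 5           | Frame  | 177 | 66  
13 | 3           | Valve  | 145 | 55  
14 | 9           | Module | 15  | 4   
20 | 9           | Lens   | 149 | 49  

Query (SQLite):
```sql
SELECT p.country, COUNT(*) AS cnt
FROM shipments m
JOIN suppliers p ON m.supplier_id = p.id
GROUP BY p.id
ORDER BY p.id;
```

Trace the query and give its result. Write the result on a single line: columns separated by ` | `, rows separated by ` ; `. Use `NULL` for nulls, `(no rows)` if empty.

Join each shipments row to its suppliers via supplier_id.
Group joined rows by suppliers.id; compute COUNT(*) per group.
  3: ids {7, 8, 13} → COUNT(*)=3
  5: ids {6, 10} → COUNT(*)=2
  9: ids {3, 14, 20} → COUNT(*)=3

USA | 3 ; India | 2 ; USA | 3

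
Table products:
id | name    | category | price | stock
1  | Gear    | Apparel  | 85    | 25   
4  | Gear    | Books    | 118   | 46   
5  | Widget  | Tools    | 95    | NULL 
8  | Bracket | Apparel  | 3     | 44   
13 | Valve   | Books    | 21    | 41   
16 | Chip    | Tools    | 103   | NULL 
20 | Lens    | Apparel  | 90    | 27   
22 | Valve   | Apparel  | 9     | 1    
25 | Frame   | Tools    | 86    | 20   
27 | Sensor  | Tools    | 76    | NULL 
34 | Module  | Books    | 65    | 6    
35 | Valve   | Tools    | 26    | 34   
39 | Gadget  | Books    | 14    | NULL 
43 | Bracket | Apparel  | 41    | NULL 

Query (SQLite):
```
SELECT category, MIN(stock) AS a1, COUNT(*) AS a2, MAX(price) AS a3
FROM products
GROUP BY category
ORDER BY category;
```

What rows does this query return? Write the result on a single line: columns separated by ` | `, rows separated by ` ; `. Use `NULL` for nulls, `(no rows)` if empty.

Group products by category.
Per group compute: MIN(stock), COUNT(*), MAX(price).
  Apparel: ids {1, 8, 20, 22, 43} → MIN(stock)=1, COUNT(*)=5, MAX(price)=90
  Books: ids {4, 13, 34, 39} → MIN(stock)=6, COUNT(*)=4, MAX(price)=118
  Tools: ids {5, 16, 25, 27, 35} → MIN(stock)=20, COUNT(*)=5, MAX(price)=103

Apparel | 1 | 5 | 90 ; Books | 6 | 4 | 118 ; Tools | 20 | 5 | 103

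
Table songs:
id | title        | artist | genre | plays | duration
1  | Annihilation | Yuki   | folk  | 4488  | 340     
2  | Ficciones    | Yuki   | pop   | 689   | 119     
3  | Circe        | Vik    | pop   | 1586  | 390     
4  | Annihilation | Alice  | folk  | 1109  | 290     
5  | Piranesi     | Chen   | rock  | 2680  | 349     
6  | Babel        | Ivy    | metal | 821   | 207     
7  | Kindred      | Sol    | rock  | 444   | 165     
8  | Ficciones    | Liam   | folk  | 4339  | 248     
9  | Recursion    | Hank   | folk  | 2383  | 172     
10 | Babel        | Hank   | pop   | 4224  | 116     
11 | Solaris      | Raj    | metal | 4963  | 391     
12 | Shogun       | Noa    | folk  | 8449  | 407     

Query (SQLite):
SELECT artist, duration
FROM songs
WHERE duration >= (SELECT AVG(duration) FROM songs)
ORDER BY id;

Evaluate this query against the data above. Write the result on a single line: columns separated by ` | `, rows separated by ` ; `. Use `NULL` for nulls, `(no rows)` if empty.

Scalar subquery: AVG(duration) over all songs rows = 266.166667 (≈; comparison uses full precision).
Keep rows where duration >= that value.

Yuki | 340 ; Vik | 390 ; Alice | 290 ; Chen | 349 ; Raj | 391 ; Noa | 407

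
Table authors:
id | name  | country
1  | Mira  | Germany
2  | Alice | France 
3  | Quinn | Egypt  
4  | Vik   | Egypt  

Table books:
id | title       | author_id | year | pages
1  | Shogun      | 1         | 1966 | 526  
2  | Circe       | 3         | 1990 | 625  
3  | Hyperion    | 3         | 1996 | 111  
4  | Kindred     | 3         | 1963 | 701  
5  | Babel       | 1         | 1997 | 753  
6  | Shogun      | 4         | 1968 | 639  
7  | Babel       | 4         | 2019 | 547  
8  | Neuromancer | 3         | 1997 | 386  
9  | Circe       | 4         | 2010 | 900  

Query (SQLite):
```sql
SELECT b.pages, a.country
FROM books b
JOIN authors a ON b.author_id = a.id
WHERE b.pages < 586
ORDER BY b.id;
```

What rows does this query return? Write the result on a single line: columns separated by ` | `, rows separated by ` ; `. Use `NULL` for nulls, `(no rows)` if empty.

Each books row matches the authors row where author_id = authors.id.
Then keep rows with b.pages < 586.

526 | Germany ; 111 | Egypt ; 547 | Egypt ; 386 | Egypt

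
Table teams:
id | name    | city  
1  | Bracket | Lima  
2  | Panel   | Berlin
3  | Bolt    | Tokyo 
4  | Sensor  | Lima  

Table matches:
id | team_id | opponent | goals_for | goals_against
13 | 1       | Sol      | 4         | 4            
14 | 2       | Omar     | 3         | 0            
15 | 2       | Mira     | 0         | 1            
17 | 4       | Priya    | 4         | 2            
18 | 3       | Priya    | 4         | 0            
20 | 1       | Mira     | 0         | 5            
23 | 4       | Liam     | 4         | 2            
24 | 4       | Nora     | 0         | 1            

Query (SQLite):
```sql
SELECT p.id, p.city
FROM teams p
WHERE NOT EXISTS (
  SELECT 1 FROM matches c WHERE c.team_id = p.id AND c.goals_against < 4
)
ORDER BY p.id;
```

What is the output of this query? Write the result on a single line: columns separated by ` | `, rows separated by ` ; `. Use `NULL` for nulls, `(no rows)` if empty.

For each teams row, check whether any matches with matching team_id has goals_against < 4.
Keep rows where that is false.

1 | Lima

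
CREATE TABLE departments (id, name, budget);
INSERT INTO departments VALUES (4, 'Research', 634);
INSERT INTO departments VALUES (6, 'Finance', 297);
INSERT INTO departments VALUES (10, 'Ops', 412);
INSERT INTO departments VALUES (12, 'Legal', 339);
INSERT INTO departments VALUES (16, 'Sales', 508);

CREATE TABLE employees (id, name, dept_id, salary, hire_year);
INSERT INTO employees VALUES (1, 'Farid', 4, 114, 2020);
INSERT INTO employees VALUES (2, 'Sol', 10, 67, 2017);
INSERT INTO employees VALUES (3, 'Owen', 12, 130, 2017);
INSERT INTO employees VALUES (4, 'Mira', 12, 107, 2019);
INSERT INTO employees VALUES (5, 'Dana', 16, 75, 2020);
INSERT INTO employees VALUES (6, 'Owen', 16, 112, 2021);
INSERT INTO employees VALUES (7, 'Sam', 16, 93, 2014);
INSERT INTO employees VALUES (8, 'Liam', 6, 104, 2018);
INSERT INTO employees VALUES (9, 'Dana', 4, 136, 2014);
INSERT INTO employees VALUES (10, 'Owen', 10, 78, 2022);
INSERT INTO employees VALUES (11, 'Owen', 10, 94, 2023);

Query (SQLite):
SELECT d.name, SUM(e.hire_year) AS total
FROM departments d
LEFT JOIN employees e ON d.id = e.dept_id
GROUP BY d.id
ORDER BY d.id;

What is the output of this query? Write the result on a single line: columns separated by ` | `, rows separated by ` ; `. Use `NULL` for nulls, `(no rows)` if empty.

LEFT JOIN keeps every departments row; unmatched ones get NULL for employees columns.
Group by departments.id and compute SUM(e.hire_year). SUM over an all-NULL group is NULL.
  4: ids {1, 9} → SUM(e.hire_year)=4034
  6: ids {8} → SUM(e.hire_year)=2018
  10: ids {2, 10, 11} → SUM(e.hire_year)=6062
  12: ids {3, 4} → SUM(e.hire_year)=4036
  16: ids {5, 6, 7} → SUM(e.hire_year)=6055

Research | 4034 ; Finance | 2018 ; Ops | 6062 ; Legal | 4036 ; Sales | 6055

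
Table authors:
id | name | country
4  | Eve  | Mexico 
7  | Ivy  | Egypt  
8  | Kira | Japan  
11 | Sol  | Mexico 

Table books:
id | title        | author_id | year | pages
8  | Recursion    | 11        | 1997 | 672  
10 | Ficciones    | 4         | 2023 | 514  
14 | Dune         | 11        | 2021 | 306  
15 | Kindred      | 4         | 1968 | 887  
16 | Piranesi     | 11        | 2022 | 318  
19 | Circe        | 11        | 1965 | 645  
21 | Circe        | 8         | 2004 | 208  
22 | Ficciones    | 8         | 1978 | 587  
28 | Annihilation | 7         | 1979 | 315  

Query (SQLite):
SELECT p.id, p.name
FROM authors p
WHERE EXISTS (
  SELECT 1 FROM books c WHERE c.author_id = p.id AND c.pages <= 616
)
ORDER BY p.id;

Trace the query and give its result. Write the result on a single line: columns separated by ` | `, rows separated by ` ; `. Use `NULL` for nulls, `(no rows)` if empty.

4 | Eve ; 7 | Ivy ; 8 | Kira ; 11 | Sol

For each authors row, check whether any books with matching author_id has pages <= 616.
Keep rows where that is true.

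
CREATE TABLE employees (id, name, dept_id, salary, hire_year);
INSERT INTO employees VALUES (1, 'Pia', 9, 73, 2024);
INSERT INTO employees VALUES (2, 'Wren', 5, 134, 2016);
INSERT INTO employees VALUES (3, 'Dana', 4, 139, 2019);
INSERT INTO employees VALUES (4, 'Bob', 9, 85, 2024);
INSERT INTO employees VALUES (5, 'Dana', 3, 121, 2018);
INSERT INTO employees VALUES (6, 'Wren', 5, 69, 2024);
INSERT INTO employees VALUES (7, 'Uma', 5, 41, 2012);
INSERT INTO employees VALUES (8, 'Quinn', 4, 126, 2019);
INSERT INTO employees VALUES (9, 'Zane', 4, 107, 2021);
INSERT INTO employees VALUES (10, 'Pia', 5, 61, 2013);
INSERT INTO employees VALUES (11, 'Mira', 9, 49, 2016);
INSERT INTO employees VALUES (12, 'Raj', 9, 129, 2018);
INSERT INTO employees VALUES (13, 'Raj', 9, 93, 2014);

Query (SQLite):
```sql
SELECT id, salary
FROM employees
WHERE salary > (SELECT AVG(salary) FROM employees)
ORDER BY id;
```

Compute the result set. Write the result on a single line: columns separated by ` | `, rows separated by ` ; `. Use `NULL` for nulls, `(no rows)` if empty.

2 | 134 ; 3 | 139 ; 5 | 121 ; 8 | 126 ; 9 | 107 ; 12 | 129

Scalar subquery: AVG(salary) over all employees rows = 94.384615 (≈; comparison uses full precision).
Keep rows where salary > that value.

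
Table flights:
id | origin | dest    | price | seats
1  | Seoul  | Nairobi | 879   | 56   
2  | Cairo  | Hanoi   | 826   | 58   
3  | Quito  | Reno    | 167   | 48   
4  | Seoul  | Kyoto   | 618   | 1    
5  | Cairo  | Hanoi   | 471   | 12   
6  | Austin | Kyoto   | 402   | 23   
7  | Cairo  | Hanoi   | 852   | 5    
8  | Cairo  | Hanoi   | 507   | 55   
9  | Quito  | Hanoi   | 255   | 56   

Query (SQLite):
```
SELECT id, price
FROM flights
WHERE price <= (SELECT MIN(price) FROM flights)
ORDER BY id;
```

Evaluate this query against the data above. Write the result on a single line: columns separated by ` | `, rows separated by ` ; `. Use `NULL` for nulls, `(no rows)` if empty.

3 | 167

Scalar subquery: MIN(price) over all flights rows = 167.
Keep rows where price <= that value.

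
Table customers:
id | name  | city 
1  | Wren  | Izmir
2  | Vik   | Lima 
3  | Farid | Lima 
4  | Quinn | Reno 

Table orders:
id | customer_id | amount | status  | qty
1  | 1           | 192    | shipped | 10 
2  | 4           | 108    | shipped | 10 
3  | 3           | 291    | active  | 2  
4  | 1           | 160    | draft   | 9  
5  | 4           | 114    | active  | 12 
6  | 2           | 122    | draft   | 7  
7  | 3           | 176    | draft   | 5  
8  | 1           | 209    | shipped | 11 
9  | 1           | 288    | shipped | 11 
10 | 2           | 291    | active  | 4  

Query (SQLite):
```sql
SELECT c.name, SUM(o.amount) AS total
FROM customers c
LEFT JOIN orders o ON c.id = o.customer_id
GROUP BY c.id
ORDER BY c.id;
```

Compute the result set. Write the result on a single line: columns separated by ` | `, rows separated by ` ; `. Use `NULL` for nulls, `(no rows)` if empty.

Wren | 849 ; Vik | 413 ; Farid | 467 ; Quinn | 222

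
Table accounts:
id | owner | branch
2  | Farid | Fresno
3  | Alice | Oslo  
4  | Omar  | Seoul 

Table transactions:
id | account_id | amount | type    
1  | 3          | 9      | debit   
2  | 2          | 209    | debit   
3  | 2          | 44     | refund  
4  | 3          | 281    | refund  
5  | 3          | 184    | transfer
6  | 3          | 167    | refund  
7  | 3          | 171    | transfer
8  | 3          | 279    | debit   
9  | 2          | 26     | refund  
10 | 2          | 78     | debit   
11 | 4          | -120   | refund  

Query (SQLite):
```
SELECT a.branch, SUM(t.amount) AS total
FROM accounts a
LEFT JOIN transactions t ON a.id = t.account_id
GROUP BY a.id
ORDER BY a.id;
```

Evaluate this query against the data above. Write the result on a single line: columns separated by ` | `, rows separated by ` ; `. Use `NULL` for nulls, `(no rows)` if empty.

LEFT JOIN keeps every accounts row; unmatched ones get NULL for transactions columns.
Group by accounts.id and compute SUM(t.amount). SUM over an all-NULL group is NULL.
  2: ids {2, 3, 9, 10} → SUM(t.amount)=357
  3: ids {1, 4, 5, 6, 7, 8} → SUM(t.amount)=1091
  4: ids {11} → SUM(t.amount)=-120

Fresno | 357 ; Oslo | 1091 ; Seoul | -120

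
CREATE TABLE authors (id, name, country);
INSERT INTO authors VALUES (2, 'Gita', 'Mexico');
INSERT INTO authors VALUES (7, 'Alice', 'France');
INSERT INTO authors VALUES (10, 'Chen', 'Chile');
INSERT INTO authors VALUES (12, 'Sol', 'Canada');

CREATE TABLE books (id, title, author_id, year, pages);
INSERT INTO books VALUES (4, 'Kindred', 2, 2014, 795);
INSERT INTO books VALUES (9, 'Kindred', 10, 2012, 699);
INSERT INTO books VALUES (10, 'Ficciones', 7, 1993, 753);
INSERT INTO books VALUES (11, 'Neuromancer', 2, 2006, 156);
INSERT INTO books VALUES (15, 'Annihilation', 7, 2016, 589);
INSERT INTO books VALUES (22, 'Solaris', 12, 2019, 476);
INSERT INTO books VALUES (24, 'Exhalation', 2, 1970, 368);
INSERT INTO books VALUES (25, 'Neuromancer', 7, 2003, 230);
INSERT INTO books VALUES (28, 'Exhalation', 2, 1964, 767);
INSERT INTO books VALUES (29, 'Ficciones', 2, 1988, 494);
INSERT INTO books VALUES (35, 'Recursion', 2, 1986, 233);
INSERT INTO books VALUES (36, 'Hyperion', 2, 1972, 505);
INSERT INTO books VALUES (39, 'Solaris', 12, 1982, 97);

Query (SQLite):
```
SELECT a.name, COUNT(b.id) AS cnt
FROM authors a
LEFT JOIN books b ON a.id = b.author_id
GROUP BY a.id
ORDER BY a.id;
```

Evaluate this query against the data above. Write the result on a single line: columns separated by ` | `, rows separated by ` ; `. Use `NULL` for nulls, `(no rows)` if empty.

LEFT JOIN keeps every authors row; unmatched ones get NULL for books columns.
Group by authors.id and compute COUNT(b.id). COUNT(col) of an all-NULL group is 0.
  2: ids {4, 11, 24, 28, 29, 35, 36} → COUNT(b.id)=7
  7: ids {10, 15, 25} → COUNT(b.id)=3
  10: ids {9} → COUNT(b.id)=1
  12: ids {22, 39} → COUNT(b.id)=2

Gita | 7 ; Alice | 3 ; Chen | 1 ; Sol | 2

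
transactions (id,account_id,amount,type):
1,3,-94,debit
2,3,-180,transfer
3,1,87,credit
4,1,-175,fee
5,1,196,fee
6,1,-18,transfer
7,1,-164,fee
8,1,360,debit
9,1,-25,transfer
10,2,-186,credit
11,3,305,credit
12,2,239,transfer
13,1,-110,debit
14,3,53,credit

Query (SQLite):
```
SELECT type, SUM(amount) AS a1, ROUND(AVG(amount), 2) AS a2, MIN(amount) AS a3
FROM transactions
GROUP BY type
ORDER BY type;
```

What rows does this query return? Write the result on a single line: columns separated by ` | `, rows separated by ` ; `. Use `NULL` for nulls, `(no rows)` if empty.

credit | 259 | 64.75 | -186 ; debit | 156 | 52 | -110 ; fee | -143 | -47.67 | -175 ; transfer | 16 | 4 | -180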